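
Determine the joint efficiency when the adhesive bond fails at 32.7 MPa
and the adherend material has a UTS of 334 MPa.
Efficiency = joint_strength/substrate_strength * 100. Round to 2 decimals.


Joint efficiency = 32.7 / 334 * 100
= 9.79%

9.79


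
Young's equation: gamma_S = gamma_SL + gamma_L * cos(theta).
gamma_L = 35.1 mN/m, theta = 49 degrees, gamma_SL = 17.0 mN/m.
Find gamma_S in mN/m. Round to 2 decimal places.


cos(49 deg) = 0.656059
gamma_S = 17.0 + 35.1 * 0.656059
= 40.03 mN/m

40.03


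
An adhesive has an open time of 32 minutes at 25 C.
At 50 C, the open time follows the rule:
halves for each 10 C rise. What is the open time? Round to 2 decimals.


Factor = 2^((50-25)/10) = 5.6569
Open time = 32 / 5.6569 = 5.66 min

5.66


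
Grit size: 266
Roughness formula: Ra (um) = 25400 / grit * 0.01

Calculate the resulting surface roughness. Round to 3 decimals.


Ra = 25400 / 266 * 0.01
= 0.955 um

0.955


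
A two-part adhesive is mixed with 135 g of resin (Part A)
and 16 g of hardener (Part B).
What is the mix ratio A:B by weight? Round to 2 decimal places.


Mix ratio = mass_A / mass_B
= 135 / 16
= 8.44

8.44


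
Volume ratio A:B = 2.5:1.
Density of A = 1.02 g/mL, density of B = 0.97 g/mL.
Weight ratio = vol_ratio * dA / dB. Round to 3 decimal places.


Wt ratio = 2.5 * 1.02 / 0.97
= 2.629

2.629


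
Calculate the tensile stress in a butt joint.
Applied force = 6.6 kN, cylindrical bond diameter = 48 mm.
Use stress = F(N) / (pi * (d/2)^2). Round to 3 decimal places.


A = pi * 24.0^2 = 1809.5574 mm^2
sigma = 6600.0 / 1809.5574 = 3.647 MPa

3.647


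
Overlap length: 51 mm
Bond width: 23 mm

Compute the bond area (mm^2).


Bond area = 51 * 23 = 1173 mm^2

1173


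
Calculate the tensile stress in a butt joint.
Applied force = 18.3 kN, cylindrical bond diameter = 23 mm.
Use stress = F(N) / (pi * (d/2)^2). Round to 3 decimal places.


A = pi * 11.5^2 = 415.4756 mm^2
sigma = 18300.0 / 415.4756 = 44.046 MPa

44.046


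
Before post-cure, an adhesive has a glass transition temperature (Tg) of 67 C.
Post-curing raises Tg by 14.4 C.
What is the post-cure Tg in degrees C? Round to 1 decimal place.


Tg_post = Tg_base + delta_Tg
= 67 + 14.4
= 81.4 C

81.4


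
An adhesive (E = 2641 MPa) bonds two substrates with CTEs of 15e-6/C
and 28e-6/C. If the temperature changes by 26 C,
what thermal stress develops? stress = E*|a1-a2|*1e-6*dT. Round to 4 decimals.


Stress = 2641 * |15 - 28| * 1e-6 * 26
= 0.8927 MPa

0.8927


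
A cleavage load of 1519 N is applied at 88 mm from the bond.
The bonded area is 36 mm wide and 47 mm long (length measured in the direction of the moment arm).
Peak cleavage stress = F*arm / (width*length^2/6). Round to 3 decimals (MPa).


Moment = 1519 * 88 = 133672 N*mm
Section modulus = 36 * 2209 / 6 = 79524 / 6 mm^3
Stress = 133672 / (79524 / 6) = 802032 / 79524
= 10.085 MPa

10.085


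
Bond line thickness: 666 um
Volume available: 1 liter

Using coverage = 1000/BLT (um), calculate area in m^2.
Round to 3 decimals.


1 L = 1e6 mm^3, thickness = 666 um = 0.666 mm
Area = 1e6 / 0.666 mm^2 = (1e6 / 0.666) / 1e6 m^2 = 1000 / 666 m^2
= 1.502 m^2

1.502


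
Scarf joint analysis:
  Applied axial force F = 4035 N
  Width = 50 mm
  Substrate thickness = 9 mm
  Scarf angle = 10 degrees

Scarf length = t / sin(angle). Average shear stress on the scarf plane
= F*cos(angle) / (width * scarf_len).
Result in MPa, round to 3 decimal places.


Scarf length = 9 / sin(10 deg) = 51.8289 mm
cos(10 deg) = 0.984808
Shear = 4035 * 0.984808 / (50 * 51.8289)
= 1.533 MPa

1.533


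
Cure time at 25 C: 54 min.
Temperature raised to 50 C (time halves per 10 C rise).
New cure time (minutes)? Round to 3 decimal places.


Acceleration factor = 2^(25/10) = 5.6569
New time = 54 / 5.6569 = 9.546 min

9.546


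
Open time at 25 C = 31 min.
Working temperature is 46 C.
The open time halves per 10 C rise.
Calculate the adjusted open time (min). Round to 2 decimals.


factor = 2^((46 - 25) / 10) = 4.2871
ot = 31 / 4.2871 = 7.23 min

7.23


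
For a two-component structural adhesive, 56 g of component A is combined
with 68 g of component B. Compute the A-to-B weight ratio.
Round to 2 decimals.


Weight ratio A:B = 56 / 68
= 0.82

0.82


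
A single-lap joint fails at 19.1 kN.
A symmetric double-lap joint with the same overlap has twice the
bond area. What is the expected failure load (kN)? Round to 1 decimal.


Double-lap load = 2 * 19.1 = 38.2 kN

38.2


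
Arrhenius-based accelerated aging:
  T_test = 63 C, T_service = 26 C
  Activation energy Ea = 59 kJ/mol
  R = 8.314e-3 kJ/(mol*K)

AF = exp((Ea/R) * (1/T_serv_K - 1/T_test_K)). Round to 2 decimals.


T_test_K = 336.15, T_serv_K = 299.15
AF = exp((59/8.314e-3) * (1/299.15 - 1/336.15))
= 13.61

13.61


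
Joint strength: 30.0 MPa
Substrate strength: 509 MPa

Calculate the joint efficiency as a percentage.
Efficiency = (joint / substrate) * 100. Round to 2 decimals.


Efficiency = (30.0 / 509) * 100 = 5.89%

5.89


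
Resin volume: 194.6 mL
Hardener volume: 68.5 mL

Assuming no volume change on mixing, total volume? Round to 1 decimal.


V_total = 194.6 + 68.5 = 263.1 mL

263.1


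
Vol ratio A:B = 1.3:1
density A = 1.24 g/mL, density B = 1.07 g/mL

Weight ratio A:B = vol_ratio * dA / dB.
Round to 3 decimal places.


Weight ratio = 1.3 * 1.24 / 1.07
= 1.507

1.507


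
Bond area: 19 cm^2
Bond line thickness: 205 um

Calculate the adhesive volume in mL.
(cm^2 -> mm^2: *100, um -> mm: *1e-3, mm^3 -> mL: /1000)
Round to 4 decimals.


V = 19*100 * 205*1e-3 / 1000
= 0.3895 mL

0.3895


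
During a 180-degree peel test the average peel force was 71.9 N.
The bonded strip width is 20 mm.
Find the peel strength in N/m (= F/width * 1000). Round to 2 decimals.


Peel strength = F/width * 1000
= 71.9 / 20 * 1000
= 3595.00 N/m

3595.00


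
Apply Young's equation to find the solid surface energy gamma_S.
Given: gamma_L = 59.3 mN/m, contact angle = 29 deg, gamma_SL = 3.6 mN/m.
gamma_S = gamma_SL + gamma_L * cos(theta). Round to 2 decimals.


theta_rad = 29 * pi/180 = 0.506145
gamma_S = 3.6 + 59.3 * cos(0.506145)
= 55.46 mN/m

55.46


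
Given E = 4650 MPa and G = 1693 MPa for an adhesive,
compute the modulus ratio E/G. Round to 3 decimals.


E/G ratio = 4650 / 1693 = 2.747

2.747


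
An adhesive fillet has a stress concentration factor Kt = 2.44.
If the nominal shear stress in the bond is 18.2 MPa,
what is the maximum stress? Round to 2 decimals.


Max stress = 18.2 * 2.44 = 44.41 MPa

44.41


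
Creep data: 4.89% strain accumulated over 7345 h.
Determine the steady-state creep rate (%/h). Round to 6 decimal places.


Rate = 4.89 / 7345 = 0.000666 %/h

0.000666


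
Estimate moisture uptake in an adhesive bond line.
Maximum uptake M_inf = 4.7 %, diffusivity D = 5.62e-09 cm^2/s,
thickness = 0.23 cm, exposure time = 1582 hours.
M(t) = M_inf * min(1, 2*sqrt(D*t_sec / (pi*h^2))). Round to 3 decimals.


Convert time: 1582 h = 5695200 s
ratio = min(1, 2*sqrt(5.62e-09*5695200/(pi*0.23^2)))
= 0.877708
M(t) = 4.7 * 0.877708 = 4.125%

4.125


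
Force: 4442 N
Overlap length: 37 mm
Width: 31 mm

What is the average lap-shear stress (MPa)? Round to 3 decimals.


Average shear stress = F / (overlap * width)
= 4442 / (37 * 31)
= 3.873 MPa

3.873


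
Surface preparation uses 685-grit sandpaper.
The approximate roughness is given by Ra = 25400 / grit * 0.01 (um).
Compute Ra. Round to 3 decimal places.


Ra = 25400 / 685 * 0.01
= 254 / 685
= 0.371 um

0.371


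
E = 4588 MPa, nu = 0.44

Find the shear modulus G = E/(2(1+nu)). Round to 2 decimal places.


G = 4588 / (2 * 1.44)
= 1593.06 MPa

1593.06


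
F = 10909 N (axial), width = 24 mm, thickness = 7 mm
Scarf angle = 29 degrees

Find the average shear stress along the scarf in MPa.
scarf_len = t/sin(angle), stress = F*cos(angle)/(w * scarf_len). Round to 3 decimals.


scarf_len = 7/sin(29 deg) = 14.4387
cos(29 deg) = 0.874620
stress = 10909*0.874620/(24*14.4387) = 27.534 MPa

27.534


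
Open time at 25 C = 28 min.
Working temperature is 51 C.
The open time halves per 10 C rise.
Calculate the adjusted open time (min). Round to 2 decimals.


factor = 2^((51 - 25) / 10) = 6.0629
ot = 28 / 6.0629 = 4.62 min

4.62


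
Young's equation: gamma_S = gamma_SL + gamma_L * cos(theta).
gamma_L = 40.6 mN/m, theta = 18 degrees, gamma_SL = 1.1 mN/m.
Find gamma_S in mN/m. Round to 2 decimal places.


cos(18 deg) = 0.951057
gamma_S = 1.1 + 40.6 * 0.951057
= 39.71 mN/m

39.71


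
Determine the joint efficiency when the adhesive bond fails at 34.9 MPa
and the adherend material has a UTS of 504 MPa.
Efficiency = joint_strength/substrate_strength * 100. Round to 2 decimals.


Joint efficiency = 34.9 / 504 * 100
= 6.92%

6.92


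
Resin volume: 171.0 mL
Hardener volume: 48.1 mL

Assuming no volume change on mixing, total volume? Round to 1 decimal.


V_total = 171.0 + 48.1 = 219.1 mL

219.1


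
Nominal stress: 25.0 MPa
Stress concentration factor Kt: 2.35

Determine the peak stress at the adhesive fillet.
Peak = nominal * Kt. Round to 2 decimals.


Peak stress = 25.0 * 2.35
= 58.75 MPa

58.75


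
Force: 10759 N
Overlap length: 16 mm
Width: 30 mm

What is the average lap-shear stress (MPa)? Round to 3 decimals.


Average shear stress = F / (overlap * width)
= 10759 / (16 * 30)
= 22.415 MPa

22.415


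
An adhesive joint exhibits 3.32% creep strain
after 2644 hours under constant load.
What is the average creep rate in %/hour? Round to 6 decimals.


Creep rate = strain / time
= 3.32 / 2644
= 0.001256 %/h

0.001256


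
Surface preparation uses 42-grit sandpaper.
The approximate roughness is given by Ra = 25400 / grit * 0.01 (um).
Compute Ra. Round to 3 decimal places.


Ra = 25400 / 42 * 0.01
= 254 / 42
= 6.048 um

6.048


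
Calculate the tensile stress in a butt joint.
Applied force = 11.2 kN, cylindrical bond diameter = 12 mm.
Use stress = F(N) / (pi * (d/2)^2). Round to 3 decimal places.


A = pi * 6.0^2 = 113.0973 mm^2
sigma = 11200.0 / 113.0973 = 99.030 MPa

99.030


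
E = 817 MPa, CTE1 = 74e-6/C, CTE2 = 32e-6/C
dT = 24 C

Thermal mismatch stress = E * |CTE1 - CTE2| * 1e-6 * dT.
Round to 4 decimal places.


= 817 * 42e-6 * 24
= 0.8235 MPa

0.8235


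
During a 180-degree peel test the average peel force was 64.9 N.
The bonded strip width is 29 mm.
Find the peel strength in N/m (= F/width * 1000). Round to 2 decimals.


Peel strength = F/width * 1000
= 64.9 / 29 * 1000
= 2237.93 N/m

2237.93


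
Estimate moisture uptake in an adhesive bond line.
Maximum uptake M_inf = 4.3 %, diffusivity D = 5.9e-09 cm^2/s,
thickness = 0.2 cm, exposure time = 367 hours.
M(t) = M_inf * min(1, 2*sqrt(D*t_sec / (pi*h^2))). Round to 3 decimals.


Convert time: 367 h = 1321200 s
ratio = min(1, 2*sqrt(5.9e-09*1321200/(pi*0.2^2)))
= 0.498122
M(t) = 4.3 * 0.498122 = 2.142%

2.142


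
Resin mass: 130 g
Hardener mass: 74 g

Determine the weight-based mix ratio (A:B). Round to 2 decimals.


Ratio = 130 / 74 = 1.76

1.76


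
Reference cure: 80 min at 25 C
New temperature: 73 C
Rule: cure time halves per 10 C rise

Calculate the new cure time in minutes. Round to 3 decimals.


factor = 2^((73-25)/10) = 27.8576
t_new = 80 / 27.8576 = 2.872 min

2.872


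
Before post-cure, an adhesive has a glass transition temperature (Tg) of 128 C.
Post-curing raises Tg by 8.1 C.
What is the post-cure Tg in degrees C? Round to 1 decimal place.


Tg_post = Tg_base + delta_Tg
= 128 + 8.1
= 136.1 C

136.1


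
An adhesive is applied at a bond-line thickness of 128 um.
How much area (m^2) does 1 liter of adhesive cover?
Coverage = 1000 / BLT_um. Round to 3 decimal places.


Coverage = 1000 / 128 = 7.813 m^2

7.813


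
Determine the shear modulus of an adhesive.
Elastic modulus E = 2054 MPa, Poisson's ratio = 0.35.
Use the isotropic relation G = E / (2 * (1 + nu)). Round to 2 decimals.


G = 2054 / (2*(1+0.35)) = 2054 / 2.70
= 760.74 MPa

760.74


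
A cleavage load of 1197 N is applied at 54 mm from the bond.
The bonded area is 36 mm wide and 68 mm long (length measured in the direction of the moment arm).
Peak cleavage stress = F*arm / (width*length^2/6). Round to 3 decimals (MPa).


Moment = 1197 * 54 = 64638 N*mm
Section modulus = 36 * 4624 / 6 = 166464 / 6 mm^3
Stress = 64638 / (166464 / 6) = 387828 / 166464
= 2.330 MPa

2.330


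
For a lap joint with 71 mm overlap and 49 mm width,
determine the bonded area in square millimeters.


Area = 71 * 49 = 3479 mm^2

3479


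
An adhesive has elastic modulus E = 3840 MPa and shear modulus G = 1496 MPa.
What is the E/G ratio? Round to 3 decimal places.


E/G = 3840 / 1496 = 2.567

2.567


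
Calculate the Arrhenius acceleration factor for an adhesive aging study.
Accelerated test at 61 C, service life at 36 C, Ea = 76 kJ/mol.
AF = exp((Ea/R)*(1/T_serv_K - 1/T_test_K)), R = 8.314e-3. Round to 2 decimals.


T_test = 334.15 K, T_serv = 309.15 K
Ea/R = 76 / 0.008314 = 9141.21
AF = exp(9141.21 * (1/309.15 - 1/334.15))
= 9.14

9.14


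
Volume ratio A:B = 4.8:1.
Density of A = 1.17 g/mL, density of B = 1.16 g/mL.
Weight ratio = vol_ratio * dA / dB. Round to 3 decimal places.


Wt ratio = 4.8 * 1.17 / 1.16
= 4.841

4.841


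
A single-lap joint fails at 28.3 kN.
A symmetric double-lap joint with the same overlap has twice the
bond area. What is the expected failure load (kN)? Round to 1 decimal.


Double-lap load = 2 * 28.3 = 56.6 kN

56.6


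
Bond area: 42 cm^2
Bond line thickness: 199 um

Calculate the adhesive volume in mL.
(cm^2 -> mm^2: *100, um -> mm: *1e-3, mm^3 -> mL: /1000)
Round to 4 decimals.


V = 42*100 * 199*1e-3 / 1000
= 0.8358 mL

0.8358


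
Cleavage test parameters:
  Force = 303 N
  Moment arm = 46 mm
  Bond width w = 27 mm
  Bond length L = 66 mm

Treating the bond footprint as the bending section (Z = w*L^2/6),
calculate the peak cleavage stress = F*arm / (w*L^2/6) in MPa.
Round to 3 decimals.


M = 303 * 46 = 13938 N*mm
Z = 27 * 66^2 / 6 = 117612 / 6 mm^3
sigma = M / Z = 6 * 13938 / 117612 = 83628 / 117612
= 0.711 MPa

0.711


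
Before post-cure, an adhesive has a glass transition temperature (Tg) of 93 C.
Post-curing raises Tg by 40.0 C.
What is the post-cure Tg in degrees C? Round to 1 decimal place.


Tg_post = Tg_base + delta_Tg
= 93 + 40.0
= 133.0 C

133.0


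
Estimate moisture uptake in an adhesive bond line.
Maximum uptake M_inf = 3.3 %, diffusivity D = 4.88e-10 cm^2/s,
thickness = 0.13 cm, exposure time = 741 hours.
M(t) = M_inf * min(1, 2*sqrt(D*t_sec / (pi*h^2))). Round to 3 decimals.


Convert time: 741 h = 2667600 s
ratio = min(1, 2*sqrt(4.88e-10*2667600/(pi*0.13^2)))
= 0.313171
M(t) = 3.3 * 0.313171 = 1.033%

1.033


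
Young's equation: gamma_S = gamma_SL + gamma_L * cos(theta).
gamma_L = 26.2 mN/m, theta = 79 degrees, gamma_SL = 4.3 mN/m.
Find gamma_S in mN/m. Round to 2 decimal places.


cos(79 deg) = 0.190809
gamma_S = 4.3 + 26.2 * 0.190809
= 9.30 mN/m

9.30


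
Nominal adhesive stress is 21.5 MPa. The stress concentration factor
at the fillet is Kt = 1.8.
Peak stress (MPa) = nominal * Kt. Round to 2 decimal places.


Peak = 21.5 * 1.8 = 38.70 MPa

38.70


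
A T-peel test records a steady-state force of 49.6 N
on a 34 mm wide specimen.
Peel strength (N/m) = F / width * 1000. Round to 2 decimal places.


Peel strength = 49.6 / 34 * 1000
= 1458.82 N/m

1458.82


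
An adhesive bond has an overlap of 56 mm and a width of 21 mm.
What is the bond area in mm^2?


Bond area = overlap * width
= 56 * 21
= 1176 mm^2

1176


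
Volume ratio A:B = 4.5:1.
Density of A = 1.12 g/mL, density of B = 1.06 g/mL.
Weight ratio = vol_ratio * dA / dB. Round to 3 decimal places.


Wt ratio = 4.5 * 1.12 / 1.06
= 4.755

4.755


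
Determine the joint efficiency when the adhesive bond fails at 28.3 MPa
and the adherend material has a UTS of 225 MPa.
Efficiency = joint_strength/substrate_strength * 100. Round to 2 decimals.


Joint efficiency = 28.3 / 225 * 100
= 12.58%

12.58


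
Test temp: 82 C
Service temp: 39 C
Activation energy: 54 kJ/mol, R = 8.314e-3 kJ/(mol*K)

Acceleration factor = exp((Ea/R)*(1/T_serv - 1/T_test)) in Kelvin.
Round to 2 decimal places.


AF = exp((54/0.008314)*(1/312.15 - 1/355.15))
= 12.42

12.42


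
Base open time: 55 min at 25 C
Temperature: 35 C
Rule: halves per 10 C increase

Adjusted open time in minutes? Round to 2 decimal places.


Acceleration = 2^((35-25)/10) = 2.0000
Open time = 55 / 2.0000 = 27.50 min

27.50


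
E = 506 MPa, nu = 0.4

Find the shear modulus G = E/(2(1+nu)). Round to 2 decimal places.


G = 506 / (2 * 1.40)
= 180.71 MPa

180.71


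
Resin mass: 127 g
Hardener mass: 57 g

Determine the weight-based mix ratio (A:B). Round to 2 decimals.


Ratio = 127 / 57 = 2.23

2.23


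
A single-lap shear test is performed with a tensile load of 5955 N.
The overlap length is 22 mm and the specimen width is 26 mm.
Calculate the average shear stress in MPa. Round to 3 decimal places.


Shear stress = F / (overlap * width)
= 5955 / (22 * 26)
= 5955 / 572
= 10.411 MPa

10.411


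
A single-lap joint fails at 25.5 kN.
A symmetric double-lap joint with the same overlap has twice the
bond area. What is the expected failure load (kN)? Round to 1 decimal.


Double-lap load = 2 * 25.5 = 51.0 kN

51.0


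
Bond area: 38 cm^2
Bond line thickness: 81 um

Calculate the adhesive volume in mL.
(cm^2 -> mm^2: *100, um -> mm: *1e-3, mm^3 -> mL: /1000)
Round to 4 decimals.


V = 38*100 * 81*1e-3 / 1000
= 0.3078 mL

0.3078


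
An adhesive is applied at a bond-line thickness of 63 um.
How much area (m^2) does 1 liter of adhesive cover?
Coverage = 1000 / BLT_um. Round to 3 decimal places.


Coverage = 1000 / 63 = 15.873 m^2

15.873


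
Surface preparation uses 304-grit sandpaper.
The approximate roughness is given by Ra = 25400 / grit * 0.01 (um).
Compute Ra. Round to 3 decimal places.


Ra = 25400 / 304 * 0.01
= 254 / 304
= 0.836 um

0.836


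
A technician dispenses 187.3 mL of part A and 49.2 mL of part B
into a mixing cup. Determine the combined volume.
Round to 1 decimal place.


Combined volume = 187.3 + 49.2
= 236.5 mL

236.5


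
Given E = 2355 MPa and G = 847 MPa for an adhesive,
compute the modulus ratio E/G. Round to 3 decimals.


E/G ratio = 2355 / 847 = 2.780

2.780


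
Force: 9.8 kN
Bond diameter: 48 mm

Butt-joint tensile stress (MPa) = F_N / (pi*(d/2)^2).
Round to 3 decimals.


F_N = 9.8 * 1000 = 9800.0 N
A = pi*(24.0)^2 = 1809.5574 mm^2
stress = 9800.0 / 1809.5574 = 5.416 MPa

5.416


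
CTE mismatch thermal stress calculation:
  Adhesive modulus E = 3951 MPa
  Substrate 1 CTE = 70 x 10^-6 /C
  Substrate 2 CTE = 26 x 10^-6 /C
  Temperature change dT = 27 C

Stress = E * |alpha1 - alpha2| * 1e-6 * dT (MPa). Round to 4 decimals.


delta_alpha = |70 - 26| = 44 x 10^-6/C
Stress = 3951 * 44e-6 * 27
= 4.6938 MPa

4.6938


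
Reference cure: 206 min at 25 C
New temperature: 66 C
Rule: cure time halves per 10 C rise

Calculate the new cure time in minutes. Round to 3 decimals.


factor = 2^((66-25)/10) = 17.1484
t_new = 206 / 17.1484 = 12.013 min

12.013


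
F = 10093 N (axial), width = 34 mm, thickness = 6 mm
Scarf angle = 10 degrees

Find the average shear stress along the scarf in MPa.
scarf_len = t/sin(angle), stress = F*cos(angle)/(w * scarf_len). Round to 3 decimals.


scarf_len = 6/sin(10 deg) = 34.5526
cos(10 deg) = 0.984808
stress = 10093*0.984808/(34*34.5526) = 8.461 MPa

8.461


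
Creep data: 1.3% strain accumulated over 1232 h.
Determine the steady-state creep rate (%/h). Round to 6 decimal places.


Rate = 1.3 / 1232 = 0.001055 %/h

0.001055


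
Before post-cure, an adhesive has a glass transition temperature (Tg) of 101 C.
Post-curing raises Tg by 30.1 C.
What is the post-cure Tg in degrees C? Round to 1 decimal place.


Tg_post = Tg_base + delta_Tg
= 101 + 30.1
= 131.1 C

131.1


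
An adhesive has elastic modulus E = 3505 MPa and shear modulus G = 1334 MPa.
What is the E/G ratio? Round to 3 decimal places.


E/G = 3505 / 1334 = 2.627

2.627


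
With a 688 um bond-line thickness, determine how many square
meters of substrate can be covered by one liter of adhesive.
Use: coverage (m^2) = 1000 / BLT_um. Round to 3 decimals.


Coverage = 1000 / 688 = 1.453 m^2

1.453


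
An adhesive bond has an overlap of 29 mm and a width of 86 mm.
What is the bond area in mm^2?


Bond area = overlap * width
= 29 * 86
= 2494 mm^2

2494


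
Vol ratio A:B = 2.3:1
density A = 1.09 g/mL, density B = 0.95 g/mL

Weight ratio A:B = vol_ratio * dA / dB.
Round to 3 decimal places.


Weight ratio = 2.3 * 1.09 / 0.95
= 2.639

2.639


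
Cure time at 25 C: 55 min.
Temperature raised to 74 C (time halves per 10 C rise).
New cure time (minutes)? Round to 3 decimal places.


Acceleration factor = 2^(49/10) = 29.8571
New time = 55 / 29.8571 = 1.842 min

1.842


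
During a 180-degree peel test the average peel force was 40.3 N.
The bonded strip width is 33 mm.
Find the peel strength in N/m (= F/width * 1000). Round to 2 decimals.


Peel strength = F/width * 1000
= 40.3 / 33 * 1000
= 1221.21 N/m

1221.21


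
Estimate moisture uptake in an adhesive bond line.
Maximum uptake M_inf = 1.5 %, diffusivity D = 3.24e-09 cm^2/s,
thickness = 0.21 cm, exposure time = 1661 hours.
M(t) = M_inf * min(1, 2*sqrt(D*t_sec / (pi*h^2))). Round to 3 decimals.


Convert time: 1661 h = 5979600 s
ratio = min(1, 2*sqrt(3.24e-09*5979600/(pi*0.21^2)))
= 0.747901
M(t) = 1.5 * 0.747901 = 1.122%

1.122


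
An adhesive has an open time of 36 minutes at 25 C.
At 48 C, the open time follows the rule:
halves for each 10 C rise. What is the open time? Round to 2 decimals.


Factor = 2^((48-25)/10) = 4.9246
Open time = 36 / 4.9246 = 7.31 min

7.31


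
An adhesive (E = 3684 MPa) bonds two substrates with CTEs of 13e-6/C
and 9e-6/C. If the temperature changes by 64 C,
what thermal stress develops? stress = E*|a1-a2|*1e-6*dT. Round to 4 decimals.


Stress = 3684 * |13 - 9| * 1e-6 * 64
= 0.9431 MPa

0.9431


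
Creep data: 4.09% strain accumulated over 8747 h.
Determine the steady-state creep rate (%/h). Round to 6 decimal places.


Rate = 4.09 / 8747 = 0.000468 %/h

0.000468


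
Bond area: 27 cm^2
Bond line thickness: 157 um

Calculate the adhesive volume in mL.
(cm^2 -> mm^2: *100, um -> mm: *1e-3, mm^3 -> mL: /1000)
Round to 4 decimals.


V = 27*100 * 157*1e-3 / 1000
= 0.4239 mL

0.4239


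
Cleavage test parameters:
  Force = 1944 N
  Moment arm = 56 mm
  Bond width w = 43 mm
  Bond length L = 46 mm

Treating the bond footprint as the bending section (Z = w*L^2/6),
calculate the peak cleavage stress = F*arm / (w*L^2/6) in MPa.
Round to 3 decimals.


M = 1944 * 56 = 108864 N*mm
Z = 43 * 46^2 / 6 = 90988 / 6 mm^3
sigma = M / Z = 6 * 108864 / 90988 = 653184 / 90988
= 7.179 MPa

7.179


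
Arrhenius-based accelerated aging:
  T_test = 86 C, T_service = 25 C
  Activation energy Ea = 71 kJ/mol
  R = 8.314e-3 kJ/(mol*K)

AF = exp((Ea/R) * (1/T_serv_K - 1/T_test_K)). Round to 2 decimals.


T_test_K = 359.15, T_serv_K = 298.15
AF = exp((71/8.314e-3) * (1/298.15 - 1/359.15))
= 129.65

129.65


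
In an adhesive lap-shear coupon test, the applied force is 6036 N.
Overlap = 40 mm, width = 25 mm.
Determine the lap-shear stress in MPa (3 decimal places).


stress = F / (overlap * width)
= 6036 / (40 * 25)
= 6.036 MPa

6.036


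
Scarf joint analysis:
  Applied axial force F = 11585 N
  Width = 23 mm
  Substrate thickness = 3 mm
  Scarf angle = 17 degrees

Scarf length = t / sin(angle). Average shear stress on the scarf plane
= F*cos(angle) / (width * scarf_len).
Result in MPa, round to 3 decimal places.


Scarf length = 3 / sin(17 deg) = 10.2609 mm
cos(17 deg) = 0.956305
Shear = 11585 * 0.956305 / (23 * 10.2609)
= 46.944 MPa

46.944


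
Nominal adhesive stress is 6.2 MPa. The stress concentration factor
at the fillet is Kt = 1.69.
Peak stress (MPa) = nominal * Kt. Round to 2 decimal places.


Peak = 6.2 * 1.69 = 10.48 MPa

10.48


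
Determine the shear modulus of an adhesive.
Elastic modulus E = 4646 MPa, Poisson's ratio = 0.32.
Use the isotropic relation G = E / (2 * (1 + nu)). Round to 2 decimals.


G = 4646 / (2*(1+0.32)) = 4646 / 2.64
= 1759.85 MPa

1759.85


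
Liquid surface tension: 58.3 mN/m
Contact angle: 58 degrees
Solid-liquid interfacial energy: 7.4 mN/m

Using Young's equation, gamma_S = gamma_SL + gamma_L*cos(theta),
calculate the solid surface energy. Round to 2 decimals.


gamma_S = 7.4 + 58.3 * cos(58)
= 38.29 mN/m

38.29


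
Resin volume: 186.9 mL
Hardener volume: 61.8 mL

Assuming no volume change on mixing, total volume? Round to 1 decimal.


V_total = 186.9 + 61.8 = 248.7 mL

248.7


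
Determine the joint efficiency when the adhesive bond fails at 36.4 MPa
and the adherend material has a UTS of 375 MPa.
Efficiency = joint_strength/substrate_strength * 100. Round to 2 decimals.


Joint efficiency = 36.4 / 375 * 100
= 9.71%

9.71


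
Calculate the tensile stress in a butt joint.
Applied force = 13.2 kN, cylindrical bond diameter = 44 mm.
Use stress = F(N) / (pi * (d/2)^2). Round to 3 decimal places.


A = pi * 22.0^2 = 1520.5308 mm^2
sigma = 13200.0 / 1520.5308 = 8.681 MPa

8.681


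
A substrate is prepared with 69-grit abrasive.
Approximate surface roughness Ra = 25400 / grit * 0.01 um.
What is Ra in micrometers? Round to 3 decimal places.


Ra = 25400 / 69 * 0.01 = 3.681 um

3.681


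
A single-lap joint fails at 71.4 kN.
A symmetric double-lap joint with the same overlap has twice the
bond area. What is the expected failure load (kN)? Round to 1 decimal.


Double-lap load = 2 * 71.4 = 142.8 kN

142.8


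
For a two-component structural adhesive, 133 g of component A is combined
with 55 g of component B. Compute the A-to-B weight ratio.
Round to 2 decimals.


Weight ratio A:B = 133 / 55
= 2.42

2.42


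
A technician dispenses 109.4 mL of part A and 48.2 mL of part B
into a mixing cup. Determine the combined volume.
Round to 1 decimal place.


Combined volume = 109.4 + 48.2
= 157.6 mL

157.6


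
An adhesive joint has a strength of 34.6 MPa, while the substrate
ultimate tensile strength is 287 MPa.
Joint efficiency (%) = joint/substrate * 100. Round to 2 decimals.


Efficiency = 34.6 / 287 * 100
= 12.06%

12.06


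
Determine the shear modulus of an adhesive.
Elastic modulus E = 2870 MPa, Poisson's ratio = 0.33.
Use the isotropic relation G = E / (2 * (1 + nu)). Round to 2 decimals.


G = 2870 / (2*(1+0.33)) = 2870 / 2.66
= 1078.95 MPa

1078.95


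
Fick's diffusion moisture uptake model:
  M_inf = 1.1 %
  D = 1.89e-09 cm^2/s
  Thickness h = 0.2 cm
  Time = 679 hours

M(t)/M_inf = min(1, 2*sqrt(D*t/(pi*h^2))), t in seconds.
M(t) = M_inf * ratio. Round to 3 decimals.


t_sec = 679 * 3600 = 2444400
ratio = 2*sqrt(1.89e-09*2444400/(pi*0.2^2))
= min(1, 0.383479)
= 0.383479
M(t) = 1.1 * 0.383479 = 0.422 %

0.422


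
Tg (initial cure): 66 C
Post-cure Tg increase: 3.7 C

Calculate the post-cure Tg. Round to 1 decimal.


Post-cure Tg = 66 + 3.7 = 69.7 C

69.7


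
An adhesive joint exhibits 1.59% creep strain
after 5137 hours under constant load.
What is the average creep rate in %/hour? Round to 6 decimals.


Creep rate = strain / time
= 1.59 / 5137
= 0.000310 %/h

0.000310


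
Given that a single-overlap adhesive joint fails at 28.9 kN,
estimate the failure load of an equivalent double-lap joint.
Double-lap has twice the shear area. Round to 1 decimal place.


Double-lap factor = 2
Expected load = 28.9 * 2 = 57.8 kN

57.8


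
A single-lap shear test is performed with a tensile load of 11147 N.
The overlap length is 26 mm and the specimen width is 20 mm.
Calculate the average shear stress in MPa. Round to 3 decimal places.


Shear stress = F / (overlap * width)
= 11147 / (26 * 20)
= 11147 / 520
= 21.437 MPa

21.437


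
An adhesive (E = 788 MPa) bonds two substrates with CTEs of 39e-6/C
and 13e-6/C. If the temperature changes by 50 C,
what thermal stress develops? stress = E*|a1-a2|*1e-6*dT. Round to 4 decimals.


Stress = 788 * |39 - 13| * 1e-6 * 50
= 1.0244 MPa

1.0244


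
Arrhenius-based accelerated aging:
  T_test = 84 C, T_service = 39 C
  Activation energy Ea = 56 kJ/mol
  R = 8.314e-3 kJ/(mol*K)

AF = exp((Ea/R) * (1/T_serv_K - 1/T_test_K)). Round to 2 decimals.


T_test_K = 357.15, T_serv_K = 312.15
AF = exp((56/8.314e-3) * (1/312.15 - 1/357.15))
= 15.16

15.16


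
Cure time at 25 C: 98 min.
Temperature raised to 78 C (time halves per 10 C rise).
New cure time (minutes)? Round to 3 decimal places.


Acceleration factor = 2^(53/10) = 39.3966
New time = 98 / 39.3966 = 2.488 min

2.488


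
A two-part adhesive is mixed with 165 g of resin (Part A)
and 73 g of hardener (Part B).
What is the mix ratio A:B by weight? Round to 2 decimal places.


Mix ratio = mass_A / mass_B
= 165 / 73
= 2.26

2.26


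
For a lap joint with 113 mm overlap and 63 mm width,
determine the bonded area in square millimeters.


Area = 113 * 63 = 7119 mm^2

7119


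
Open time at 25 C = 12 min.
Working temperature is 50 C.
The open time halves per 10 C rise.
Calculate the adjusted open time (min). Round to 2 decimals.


factor = 2^((50 - 25) / 10) = 5.6569
ot = 12 / 5.6569 = 2.12 min

2.12


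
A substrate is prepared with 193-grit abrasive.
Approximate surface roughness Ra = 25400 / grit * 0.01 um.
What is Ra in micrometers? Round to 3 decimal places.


Ra = 25400 / 193 * 0.01 = 1.316 um

1.316


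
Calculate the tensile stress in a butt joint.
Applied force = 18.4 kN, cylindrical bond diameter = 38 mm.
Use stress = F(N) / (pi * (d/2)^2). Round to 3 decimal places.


A = pi * 19.0^2 = 1134.1149 mm^2
sigma = 18400.0 / 1134.1149 = 16.224 MPa

16.224


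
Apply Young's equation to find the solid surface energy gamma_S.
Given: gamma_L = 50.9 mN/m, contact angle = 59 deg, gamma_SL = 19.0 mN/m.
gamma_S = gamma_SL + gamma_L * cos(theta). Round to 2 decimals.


theta_rad = 59 * pi/180 = 1.029744
gamma_S = 19.0 + 50.9 * cos(1.029744)
= 45.22 mN/m

45.22


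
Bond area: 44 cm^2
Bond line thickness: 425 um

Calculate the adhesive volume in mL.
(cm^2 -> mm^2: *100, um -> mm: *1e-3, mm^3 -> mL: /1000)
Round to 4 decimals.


V = 44*100 * 425*1e-3 / 1000
= 1.8700 mL

1.8700


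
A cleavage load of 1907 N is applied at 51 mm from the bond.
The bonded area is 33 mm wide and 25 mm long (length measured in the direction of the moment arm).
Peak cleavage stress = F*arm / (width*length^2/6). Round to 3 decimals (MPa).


Moment = 1907 * 51 = 97257 N*mm
Section modulus = 33 * 625 / 6 = 20625 / 6 mm^3
Stress = 97257 / (20625 / 6) = 583542 / 20625
= 28.293 MPa

28.293


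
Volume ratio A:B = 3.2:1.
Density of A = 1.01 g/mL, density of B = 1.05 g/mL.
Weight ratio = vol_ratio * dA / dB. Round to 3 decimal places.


Wt ratio = 3.2 * 1.01 / 1.05
= 3.078

3.078


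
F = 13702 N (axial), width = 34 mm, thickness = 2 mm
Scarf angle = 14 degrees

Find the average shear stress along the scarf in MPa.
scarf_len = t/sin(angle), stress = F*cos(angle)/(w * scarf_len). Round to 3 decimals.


scarf_len = 2/sin(14 deg) = 8.2671
cos(14 deg) = 0.970296
stress = 13702*0.970296/(34*8.2671) = 47.299 MPa

47.299


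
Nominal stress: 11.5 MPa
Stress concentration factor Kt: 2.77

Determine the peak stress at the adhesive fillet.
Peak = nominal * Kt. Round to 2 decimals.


Peak stress = 11.5 * 2.77
= 31.86 MPa

31.86


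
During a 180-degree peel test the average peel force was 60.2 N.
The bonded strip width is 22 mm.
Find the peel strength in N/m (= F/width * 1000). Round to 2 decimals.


Peel strength = F/width * 1000
= 60.2 / 22 * 1000
= 2736.36 N/m

2736.36


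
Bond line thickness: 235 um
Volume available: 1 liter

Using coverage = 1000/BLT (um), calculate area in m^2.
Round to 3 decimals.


1 L = 1e6 mm^3, thickness = 235 um = 0.235 mm
Area = 1e6 / 0.235 mm^2 = (1e6 / 0.235) / 1e6 m^2 = 1000 / 235 m^2
= 4.255 m^2

4.255


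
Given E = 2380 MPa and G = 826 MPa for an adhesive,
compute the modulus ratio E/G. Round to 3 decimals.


E/G ratio = 2380 / 826 = 2.881

2.881


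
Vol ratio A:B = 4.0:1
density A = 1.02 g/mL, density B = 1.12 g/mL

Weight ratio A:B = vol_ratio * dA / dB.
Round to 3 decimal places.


Weight ratio = 4.0 * 1.02 / 1.12
= 3.643

3.643


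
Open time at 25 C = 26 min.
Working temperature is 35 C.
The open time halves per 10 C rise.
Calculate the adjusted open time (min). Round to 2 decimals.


factor = 2^((35 - 25) / 10) = 2.0000
ot = 26 / 2.0000 = 13.00 min

13.00


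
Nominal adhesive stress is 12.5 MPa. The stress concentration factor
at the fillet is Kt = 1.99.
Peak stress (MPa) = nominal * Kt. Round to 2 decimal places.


Peak = 12.5 * 1.99 = 24.88 MPa

24.88


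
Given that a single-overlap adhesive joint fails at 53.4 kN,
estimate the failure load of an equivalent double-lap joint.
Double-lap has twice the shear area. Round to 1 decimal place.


Double-lap factor = 2
Expected load = 53.4 * 2 = 106.8 kN

106.8


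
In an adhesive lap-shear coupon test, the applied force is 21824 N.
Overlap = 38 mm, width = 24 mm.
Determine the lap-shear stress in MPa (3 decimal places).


stress = F / (overlap * width)
= 21824 / (38 * 24)
= 23.930 MPa

23.930


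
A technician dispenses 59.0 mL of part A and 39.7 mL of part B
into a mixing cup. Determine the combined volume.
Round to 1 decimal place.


Combined volume = 59.0 + 39.7
= 98.7 mL

98.7


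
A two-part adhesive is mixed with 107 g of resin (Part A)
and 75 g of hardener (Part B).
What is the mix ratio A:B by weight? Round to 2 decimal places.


Mix ratio = mass_A / mass_B
= 107 / 75
= 1.43

1.43


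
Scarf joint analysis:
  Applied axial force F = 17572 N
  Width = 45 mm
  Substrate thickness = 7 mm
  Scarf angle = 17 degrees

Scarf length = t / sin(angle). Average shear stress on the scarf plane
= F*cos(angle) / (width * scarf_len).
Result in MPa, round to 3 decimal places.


Scarf length = 7 / sin(17 deg) = 23.9421 mm
cos(17 deg) = 0.956305
Shear = 17572 * 0.956305 / (45 * 23.9421)
= 15.597 MPa

15.597


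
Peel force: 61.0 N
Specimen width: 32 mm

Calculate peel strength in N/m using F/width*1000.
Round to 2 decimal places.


Peel strength = 61.0 / 32 * 1000 = 1906.25 N/m

1906.25


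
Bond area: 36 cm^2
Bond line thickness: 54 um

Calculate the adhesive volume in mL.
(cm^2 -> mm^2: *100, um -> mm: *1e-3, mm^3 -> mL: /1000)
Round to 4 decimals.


V = 36*100 * 54*1e-3 / 1000
= 0.1944 mL

0.1944


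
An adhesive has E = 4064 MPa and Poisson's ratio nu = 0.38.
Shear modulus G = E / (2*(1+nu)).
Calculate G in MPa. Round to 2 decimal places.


G = 4064 / (2*(1+0.38))
= 4064 / 2.76
= 1472.46 MPa

1472.46


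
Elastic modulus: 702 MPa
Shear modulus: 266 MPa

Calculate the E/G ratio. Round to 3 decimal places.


E / G = 702 / 266 = 2.639

2.639


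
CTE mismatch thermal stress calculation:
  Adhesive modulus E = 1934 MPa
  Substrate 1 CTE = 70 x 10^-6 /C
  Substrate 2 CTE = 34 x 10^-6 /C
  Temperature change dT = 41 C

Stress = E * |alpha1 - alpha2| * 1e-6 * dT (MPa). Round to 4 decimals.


delta_alpha = |70 - 34| = 36 x 10^-6/C
Stress = 1934 * 36e-6 * 41
= 2.8546 MPa

2.8546


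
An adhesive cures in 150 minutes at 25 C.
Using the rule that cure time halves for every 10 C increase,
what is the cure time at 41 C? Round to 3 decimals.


Factor = 2^((41 - 25) / 10) = 3.0314
Cure time = 150 / 3.0314
= 49.482 minutes

49.482


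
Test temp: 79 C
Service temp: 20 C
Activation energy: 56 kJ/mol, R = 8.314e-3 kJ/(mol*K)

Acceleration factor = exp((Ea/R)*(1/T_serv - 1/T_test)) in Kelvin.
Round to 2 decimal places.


AF = exp((56/0.008314)*(1/293.15 - 1/352.15))
= 46.97

46.97


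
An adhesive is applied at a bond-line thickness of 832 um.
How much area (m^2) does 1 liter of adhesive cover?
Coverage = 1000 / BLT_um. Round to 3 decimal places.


Coverage = 1000 / 832 = 1.202 m^2

1.202


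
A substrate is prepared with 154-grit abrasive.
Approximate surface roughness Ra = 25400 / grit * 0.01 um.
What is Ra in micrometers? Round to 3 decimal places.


Ra = 25400 / 154 * 0.01 = 1.649 um

1.649


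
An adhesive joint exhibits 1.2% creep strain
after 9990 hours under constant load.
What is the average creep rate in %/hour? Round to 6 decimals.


Creep rate = strain / time
= 1.2 / 9990
= 0.000120 %/h

0.000120


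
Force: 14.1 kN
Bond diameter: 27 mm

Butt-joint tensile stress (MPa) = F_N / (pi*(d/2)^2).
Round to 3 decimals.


F_N = 14.1 * 1000 = 14100.0 N
A = pi*(13.5)^2 = 572.5553 mm^2
stress = 14100.0 / 572.5553 = 24.626 MPa

24.626


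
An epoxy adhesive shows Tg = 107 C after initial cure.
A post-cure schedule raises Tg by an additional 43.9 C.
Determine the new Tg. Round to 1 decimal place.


New Tg = 107 + 43.9
= 150.9 C

150.9


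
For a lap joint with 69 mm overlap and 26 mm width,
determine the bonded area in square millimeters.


Area = 69 * 26 = 1794 mm^2

1794


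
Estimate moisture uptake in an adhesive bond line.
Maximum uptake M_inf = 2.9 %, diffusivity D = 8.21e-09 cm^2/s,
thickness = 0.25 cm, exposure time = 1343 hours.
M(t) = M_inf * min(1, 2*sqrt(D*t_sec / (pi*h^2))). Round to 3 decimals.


Convert time: 1343 h = 4834800 s
ratio = min(1, 2*sqrt(8.21e-09*4834800/(pi*0.25^2)))
= 0.899241
M(t) = 2.9 * 0.899241 = 2.608%

2.608


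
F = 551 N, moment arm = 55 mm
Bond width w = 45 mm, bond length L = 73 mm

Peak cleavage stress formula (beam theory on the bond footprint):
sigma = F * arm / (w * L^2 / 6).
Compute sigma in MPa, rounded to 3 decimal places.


sigma = (551 * 55) / (45 * 5329 / 6)
= 30305 * 6 / 239805
= 181830 / 239805
= 0.758 MPa

0.758


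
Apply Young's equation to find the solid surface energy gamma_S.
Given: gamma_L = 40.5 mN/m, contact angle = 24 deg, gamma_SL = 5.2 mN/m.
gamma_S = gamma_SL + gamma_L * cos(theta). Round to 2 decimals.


theta_rad = 24 * pi/180 = 0.418879
gamma_S = 5.2 + 40.5 * cos(0.418879)
= 42.20 mN/m

42.20


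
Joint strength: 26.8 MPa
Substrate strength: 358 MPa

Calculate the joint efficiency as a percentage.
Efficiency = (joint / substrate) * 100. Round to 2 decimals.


Efficiency = (26.8 / 358) * 100 = 7.49%

7.49


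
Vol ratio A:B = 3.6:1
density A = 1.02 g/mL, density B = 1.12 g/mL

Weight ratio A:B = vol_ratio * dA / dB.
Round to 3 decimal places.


Weight ratio = 3.6 * 1.02 / 1.12
= 3.279

3.279


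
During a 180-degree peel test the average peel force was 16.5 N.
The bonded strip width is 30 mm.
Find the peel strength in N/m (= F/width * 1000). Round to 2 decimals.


Peel strength = F/width * 1000
= 16.5 / 30 * 1000
= 550.00 N/m

550.00


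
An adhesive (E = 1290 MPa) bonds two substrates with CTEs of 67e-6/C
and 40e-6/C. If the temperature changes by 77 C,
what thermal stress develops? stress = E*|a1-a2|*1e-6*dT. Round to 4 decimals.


Stress = 1290 * |67 - 40| * 1e-6 * 77
= 2.6819 MPa

2.6819


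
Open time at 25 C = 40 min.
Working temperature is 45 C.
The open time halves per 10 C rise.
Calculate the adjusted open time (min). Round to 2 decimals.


factor = 2^((45 - 25) / 10) = 4.0000
ot = 40 / 4.0000 = 10.00 min

10.00


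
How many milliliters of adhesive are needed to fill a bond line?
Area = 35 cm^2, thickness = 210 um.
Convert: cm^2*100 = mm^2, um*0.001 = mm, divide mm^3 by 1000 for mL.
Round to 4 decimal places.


= (35 * 100) * (210 * 0.001) / 1000
= 0.7350 mL

0.7350


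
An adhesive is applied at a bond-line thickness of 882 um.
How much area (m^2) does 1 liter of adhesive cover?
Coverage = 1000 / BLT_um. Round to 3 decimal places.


Coverage = 1000 / 882 = 1.134 m^2

1.134
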